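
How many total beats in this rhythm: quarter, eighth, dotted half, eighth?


Working:
Beat values:
  quarter = 1 beat
  eighth = 0.5 beats
  dotted half = 3 beats
  eighth = 0.5 beats
Sum = 1 + 0.5 + 3 + 0.5
= 5 beats


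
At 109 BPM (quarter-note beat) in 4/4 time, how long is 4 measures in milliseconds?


Let's work it out.
Quarter-note beat duration = 60000 / 109 ms
Beats per measure (4/4) = 4
One measure = 4 × 60000 / 109 = 240000 / 109 ms
4 measures = 4 × 240000 / 109 = 960000 / 109
= 8807.3 ms


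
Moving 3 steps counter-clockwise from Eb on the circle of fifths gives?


Step by step:
Each counter-clockwise step moves down a perfect 5th (= up a perfect 4th)
From Eb: Eb → Ab → Db → F#/Gb
= F#/Gb


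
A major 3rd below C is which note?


Working:
A 3rd spans 3 letter names, so from C we land on A
A major 3rd = 4 semitones below C
Spell A at that pitch: Ab
= Ab


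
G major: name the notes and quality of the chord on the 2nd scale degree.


Let's work it out.
G major scale: G A B C D E F#
Diatonic triad on degree 2 stacks scale notes 2, 4, 6: A C E
A→C = 3 semitones; A→E = 7 semitones → minor triad
= A C E (minor)


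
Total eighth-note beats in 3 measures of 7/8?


Solution.
Time signature 7/8: the bottom number 8 means the eighth note gets one count
The top number 7 means 7 eighth-note beats per measure
Total = 7 × 3 measures
= 21 eighth-note beats


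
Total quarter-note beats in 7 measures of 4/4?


Solution.
Time signature 4/4: the bottom number 4 means the quarter note gets one count
The top number 4 means 4 quarter-note beats per measure
Total = 4 × 7 measures
= 28 quarter-note beats


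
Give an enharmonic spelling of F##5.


Enharmonic notes sound the same pitch but are spelled with different letter names
F## and G name the same pitch class
= G5


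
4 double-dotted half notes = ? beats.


Base half note = 2 beats
Dot 1 adds half the previous value: +1
Dot 2 adds half the previous value: +1/2
One double-dotted half = 2 + 1 + 1/2 = 7/2
4 of them = 4 × 7/2 = 14
= 14 beats


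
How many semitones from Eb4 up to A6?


Absolute semitone position = octave×12 + chromatic position
Eb4: 4×12 + 3 = 51
A6: 6×12 + 9 = 81
Difference = 81 - 51 = 30
= 30 semitones


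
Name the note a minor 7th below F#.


A 7th spans 7 letter names, so from F we land on G
A minor 7th = 10 semitones below F#
Spell G at that pitch: G#
= G#


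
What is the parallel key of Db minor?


Working:
Parallel keys share the same tonic but differ in mode
Db minor → parallel is Db major
= Db major


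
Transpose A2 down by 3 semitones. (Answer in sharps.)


Solution.
A2: chromatic position 9 in octave 2 → absolute = 2×12 + 9 = 33
Transpose down 3: 33 - 3 = 30
30 = 2×12 + 6 → F# in octave 2
Result = F#2


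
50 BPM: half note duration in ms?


Solution.
One quarter-note beat = 60000 / BPM = 60000 / 50 ms
Half note = 2 × quarter note
Duration = 2 × 60000 / 50 = 120000 / 50
= 2400.0 ms


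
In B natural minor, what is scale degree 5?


Step by step:
Natural minor scale pattern: W-H-W-W-H-W-W (2-1-2-2-1-2-2 semitones)
Starting from B:
  B + 2 semitones → C#
  C# + 1 semitone → D
  D + 2 semitones → E
  E + 2 semitones → F#
  F# + 1 semitone → G
  G + 2 semitones → A
  A + 2 semitones → B
Scale: B C# D E F# G A
Degree 5 = F#


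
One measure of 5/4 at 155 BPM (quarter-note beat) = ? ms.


Step by step:
Quarter-note beat duration = 60000 / 155 ms
Beats per measure (5/4) = 5
One measure = 5 × 60000 / 155 = 300000 / 155 ms
= 1935.5 ms


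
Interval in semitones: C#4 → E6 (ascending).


Absolute semitone position = octave×12 + chromatic position
C#4: 4×12 + 1 = 49
E6: 6×12 + 4 = 76
Difference = 76 - 49 = 27
= 27 semitones


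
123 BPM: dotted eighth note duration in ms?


One quarter-note beat = 60000 / BPM = 60000 / 123 ms
Dotted eighth note = 3/4 × quarter note
Duration = 3/4 × 60000 / 123 = 45000 / 123
= 365.9 ms


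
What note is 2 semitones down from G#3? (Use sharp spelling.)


G#3: chromatic position 8 in octave 3 → absolute = 3×12 + 8 = 44
Transpose down 2: 44 - 2 = 42
42 = 3×12 + 6 → F# in octave 3
Result = F#3


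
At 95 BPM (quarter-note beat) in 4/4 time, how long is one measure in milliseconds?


Working:
Quarter-note beat duration = 60000 / 95 ms
Beats per measure (4/4) = 4
One measure = 4 × 60000 / 95 = 240000 / 95 ms
= 2526.3 ms


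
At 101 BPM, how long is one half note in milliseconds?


Let's work it out.
One quarter-note beat = 60000 / BPM = 60000 / 101 ms
Half note = 2 × quarter note
Duration = 2 × 60000 / 101 = 120000 / 101
= 1188.1 ms


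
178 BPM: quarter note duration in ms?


One quarter-note beat = 60000 / BPM = 60000 / 178 ms
Duration = 60000 / 178
= 337.1 ms


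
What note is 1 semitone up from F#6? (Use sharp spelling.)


Working:
F#6: chromatic position 6 in octave 6 → absolute = 6×12 + 6 = 78
Transpose up 1: 78 + 1 = 79
79 = 6×12 + 7 → G in octave 6
Result = G6


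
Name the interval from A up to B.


Step by step:
Letter names: A → B spans 2 letter names → a 2nd
Semitones: A → B = 2 half-steps
A 2nd of 2 semitones is a major 2nd
= major 2nd


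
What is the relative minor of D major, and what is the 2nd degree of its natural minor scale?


Step by step:
The relative minor shares the major's key signature and starts on its 6th degree
6th degree = a major 6th above the tonic; a major 6th above D is B
→ relative minor of D major is B minor
B natural minor scale: B C# D E F# G A
= B minor; 2nd degree = C#


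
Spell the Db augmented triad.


Augmented triad = root + major 3rd (4 semitones) + augmented 5th (8 semitones)
A triad on Db stacks thirds, so the chord tones use letter names D-F-A
Root: Db
Major 3rd above Db: F
Augmented 5th above Db: A
Chord = Db F A


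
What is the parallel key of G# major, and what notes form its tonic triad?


Working:
Parallel keys share the same tonic but differ in mode
G# major → parallel is G# minor
Tonic triad of G# minor = G# B D#
= G# minor; triad = G# B D#


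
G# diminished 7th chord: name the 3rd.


Let's work it out.
Diminished 7th chord = root + minor 3rd + diminished 5th + diminished 7th
Seventh chords stack in thirds, so the letter names are G-B-D-F
Root: G#
Minor 3rd above G#: B
Diminished 5th above G#: D
Diminished 7th above G#: F
The 3rd = B


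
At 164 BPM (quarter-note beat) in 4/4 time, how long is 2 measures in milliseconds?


Step by step:
Quarter-note beat duration = 60000 / 164 ms
Beats per measure (4/4) = 4
One measure = 4 × 60000 / 164 = 240000 / 164 ms
2 measures = 2 × 240000 / 164 = 480000 / 164
= 2926.8 ms


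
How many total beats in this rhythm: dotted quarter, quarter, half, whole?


Step by step:
Beat values:
  dotted quarter = 1.5 beats
  quarter = 1 beat
  half = 2 beats
  whole = 4 beats
Sum = 1.5 + 1 + 2 + 4
= 8.5 beats


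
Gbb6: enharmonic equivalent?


Enharmonic notes sound the same pitch but are spelled with different letter names
Gbb and F name the same pitch class
= F6


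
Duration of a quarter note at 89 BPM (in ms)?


One quarter-note beat = 60000 / BPM = 60000 / 89 ms
Duration = 60000 / 89
= 674.2 ms


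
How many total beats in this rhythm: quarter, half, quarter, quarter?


Beat values:
  quarter = 1 beat
  half = 2 beats
  quarter = 1 beat
  quarter = 1 beat
Sum = 1 + 2 + 1 + 1
= 5 beats


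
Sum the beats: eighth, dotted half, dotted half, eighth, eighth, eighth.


Reasoning:
Beat values:
  eighth = 0.5 beats
  dotted half = 3 beats
  dotted half = 3 beats
  eighth = 0.5 beats
  eighth = 0.5 beats
  eighth = 0.5 beats
Sum = 0.5 + 3 + 3 + 0.5 + 0.5 + 0.5
= 8 beats


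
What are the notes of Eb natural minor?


Step by step:
Natural minor scale pattern: W-H-W-W-H-W-W (2-1-2-2-1-2-2 semitones)
Starting from Eb:
  Eb + 2 semitones → F
  F + 1 semitone → Gb
  Gb + 2 semitones → Ab
  Ab + 2 semitones → Bb
  Bb + 1 semitone → Cb
  Cb + 2 semitones → Db
  Db + 2 semitones → Eb
Scale = Eb F Gb Ab Bb Cb Db


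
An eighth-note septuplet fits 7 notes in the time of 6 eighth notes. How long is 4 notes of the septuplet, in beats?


Solution.
Septuplet: 7 notes occupy the space of 6 eighth notes
Space = 6 × 1/2 = 3 beats
Each septuplet note = 3 / 7 = 3/7 beats
4 notes = 4 × 3/7 = 12/7
= 12/7 beats


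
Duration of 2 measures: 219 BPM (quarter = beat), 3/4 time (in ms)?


Reasoning:
Quarter-note beat duration = 60000 / 219 ms
Beats per measure (3/4) = 3
One measure = 3 × 60000 / 219 = 180000 / 219 ms
2 measures = 2 × 180000 / 219 = 360000 / 219
= 1643.8 ms


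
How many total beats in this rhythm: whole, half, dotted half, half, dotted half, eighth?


Beat values:
  whole = 4 beats
  half = 2 beats
  dotted half = 3 beats
  half = 2 beats
  dotted half = 3 beats
  eighth = 0.5 beats
Sum = 4 + 2 + 3 + 2 + 3 + 0.5
= 14.5 beats


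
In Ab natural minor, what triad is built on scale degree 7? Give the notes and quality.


Ab natural minor scale: Ab Bb Cb Db Eb Fb Gb
Diatonic triad on degree 7 stacks scale notes 7, 2, 4: Gb Bb Db
Gb→Bb = 4 semitones; Gb→Db = 7 semitones → major triad
= Gb Bb Db (major)


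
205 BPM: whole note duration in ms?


Reasoning:
One quarter-note beat = 60000 / BPM = 60000 / 205 ms
Whole note = 4 × quarter note
Duration = 4 × 60000 / 205 = 240000 / 205
= 1170.7 ms


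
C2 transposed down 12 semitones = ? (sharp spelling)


Step by step:
C2: chromatic position 0 in octave 2 → absolute = 2×12 + 0 = 24
Transpose down 12: 24 - 12 = 12
12 = 1×12 + 0 → C in octave 1
Result = C1


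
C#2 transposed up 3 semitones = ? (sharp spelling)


Reasoning:
C#2: chromatic position 1 in octave 2 → absolute = 2×12 + 1 = 25
Transpose up 3: 25 + 3 = 28
28 = 2×12 + 4 → E in octave 2
Result = E2


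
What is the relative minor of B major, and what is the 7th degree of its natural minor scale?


Step by step:
The relative minor shares the major's key signature and starts on its 6th degree
6th degree = a major 6th above the tonic; a major 6th above B is G#
→ relative minor of B major is G# minor
G# natural minor scale: G# A# B C# D# E F#
= G# minor; 7th degree = F#


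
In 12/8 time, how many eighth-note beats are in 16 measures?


Time signature 12/8: the bottom number 8 means the eighth note gets one count
The top number 12 means 12 eighth-note beats per measure
Total = 12 × 16 measures
= 192 eighth-note beats


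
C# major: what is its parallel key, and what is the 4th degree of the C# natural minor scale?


Let's work it out.
Parallel keys share the same tonic but differ in mode
C# major → parallel is C# minor
C# natural minor scale: C# D# E F# G# A B
= C# minor; 4th degree = F#


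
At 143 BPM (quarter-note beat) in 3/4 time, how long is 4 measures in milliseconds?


Working:
Quarter-note beat duration = 60000 / 143 ms
Beats per measure (3/4) = 3
One measure = 3 × 60000 / 143 = 180000 / 143 ms
4 measures = 4 × 180000 / 143 = 720000 / 143
= 5035.0 ms


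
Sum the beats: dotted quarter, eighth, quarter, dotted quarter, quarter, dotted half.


Step by step:
Beat values:
  dotted quarter = 1.5 beats
  eighth = 0.5 beats
  quarter = 1 beat
  dotted quarter = 1.5 beats
  quarter = 1 beat
  dotted half = 3 beats
Sum = 1.5 + 0.5 + 1 + 1.5 + 1 + 3
= 8.5 beats


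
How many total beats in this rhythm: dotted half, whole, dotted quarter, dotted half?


Reasoning:
Beat values:
  dotted half = 3 beats
  whole = 4 beats
  dotted quarter = 1.5 beats
  dotted half = 3 beats
Sum = 3 + 4 + 1.5 + 3
= 11.5 beats


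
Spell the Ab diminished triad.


Solution.
Diminished triad = root + minor 3rd (3 semitones) + diminished 5th (6 semitones)
A triad on Ab stacks thirds, so the chord tones use letter names A-C-E
Root: Ab
Minor 3rd above Ab: Cb
Diminished 5th above Ab: Ebb
Chord = Ab Cb Ebb


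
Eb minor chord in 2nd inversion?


Step by step:
Root position: Eb Gb Bb
2nd inversion: move root and 3rd up an octave
Bass note: Bb
Notes (bottom to top) = Bb Eb Gb


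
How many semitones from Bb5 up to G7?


Step by step:
Absolute semitone position = octave×12 + chromatic position
Bb5: 5×12 + 10 = 70
G7: 7×12 + 7 = 91
Difference = 91 - 70 = 21
= 21 semitones


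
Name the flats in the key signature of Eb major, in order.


Let's work it out.
Flat major keys: C(0), F(1), Bb(2), Eb(3), Ab(4), Db(5), Gb(6), Cb(7)
Eb major has 3 flats
Order of flats: Bb Eb Ab Db Gb Cb Fb → first 3: Bb, Eb, Ab
= Bb, Eb, Ab


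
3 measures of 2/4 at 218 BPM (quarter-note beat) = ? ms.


Step by step:
Quarter-note beat duration = 60000 / 218 ms
Beats per measure (2/4) = 2
One measure = 2 × 60000 / 218 = 120000 / 218 ms
3 measures = 3 × 120000 / 218 = 360000 / 218
= 1651.4 ms


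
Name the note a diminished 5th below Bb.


Solution.
A 5th spans 5 letter names, so from B we land on E
A diminished 5th = 6 semitones below Bb
Spell E at that pitch: E
= E


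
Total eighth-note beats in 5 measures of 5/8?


Time signature 5/8: the bottom number 8 means the eighth note gets one count
The top number 5 means 5 eighth-note beats per measure
Total = 5 × 5 measures
= 25 eighth-note beats


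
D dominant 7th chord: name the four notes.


Dominant 7th chord = root + major 3rd + perfect 5th + minor 7th
Seventh chords stack in thirds, so the letter names are D-F-A-C
Root: D
Major 3rd above D: F#
Perfect 5th above D: A
Minor 7th above D: C
Chord = D F# A C


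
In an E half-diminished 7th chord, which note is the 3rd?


Solution.
Half-diminished 7th chord = root + minor 3rd + diminished 5th + minor 7th
Seventh chords stack in thirds, so the letter names are E-G-B-D
Root: E
Minor 3rd above E: G
Diminished 5th above E: Bb
Minor 7th above E: D
The 3rd = G


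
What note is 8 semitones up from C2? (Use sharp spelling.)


Reasoning:
C2: chromatic position 0 in octave 2 → absolute = 2×12 + 0 = 24
Transpose up 8: 24 + 8 = 32
32 = 2×12 + 8 → G# in octave 2
Result = G#2


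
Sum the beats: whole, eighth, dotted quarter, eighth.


Reasoning:
Beat values:
  whole = 4 beats
  eighth = 0.5 beats
  dotted quarter = 1.5 beats
  eighth = 0.5 beats
Sum = 4 + 0.5 + 1.5 + 0.5
= 6.5 beats


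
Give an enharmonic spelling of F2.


Reasoning:
Enharmonic notes sound the same pitch but are spelled with different letter names
F and Gbb name the same pitch class
= Gbb2


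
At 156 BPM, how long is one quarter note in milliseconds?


Solution.
One quarter-note beat = 60000 / BPM = 60000 / 156 ms
Duration = 60000 / 156
= 384.6 ms


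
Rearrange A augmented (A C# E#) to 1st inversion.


Step by step:
Root position: A C# E#
1st inversion: move root up an octave
Bass note: C#
Notes (bottom to top) = C# E# A


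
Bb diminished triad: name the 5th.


Diminished triad = root + minor 3rd (3 semitones) + diminished 5th (6 semitones)
A triad on Bb stacks thirds, so the chord tones use letter names B-D-F
Root: Bb
Minor 3rd above Bb: Db
Diminished 5th above Bb: Fb
The 5th = Fb


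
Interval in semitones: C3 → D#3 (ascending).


Reasoning:
Absolute semitone position = octave×12 + chromatic position
C3: 3×12 + 0 = 36
D#3: 3×12 + 3 = 39
Difference = 39 - 36 = 3
= 3 semitones


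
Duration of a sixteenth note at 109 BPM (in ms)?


Solution.
One quarter-note beat = 60000 / BPM = 60000 / 109 ms
Sixteenth note = 1/4 × quarter note
Duration = 1/4 × 60000 / 109 = 15000 / 109
= 137.6 ms


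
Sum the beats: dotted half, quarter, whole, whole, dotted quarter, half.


Beat values:
  dotted half = 3 beats
  quarter = 1 beat
  whole = 4 beats
  whole = 4 beats
  dotted quarter = 1.5 beats
  half = 2 beats
Sum = 3 + 1 + 4 + 4 + 1.5 + 2
= 15.5 beats


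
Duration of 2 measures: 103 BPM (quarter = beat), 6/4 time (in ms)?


Quarter-note beat duration = 60000 / 103 ms
Beats per measure (6/4) = 6
One measure = 6 × 60000 / 103 = 360000 / 103 ms
2 measures = 2 × 360000 / 103 = 720000 / 103
= 6990.3 ms


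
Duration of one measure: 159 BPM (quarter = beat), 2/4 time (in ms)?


Solution.
Quarter-note beat duration = 60000 / 159 ms
Beats per measure (2/4) = 2
One measure = 2 × 60000 / 159 = 120000 / 159 ms
= 754.7 ms


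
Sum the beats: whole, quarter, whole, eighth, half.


Solution.
Beat values:
  whole = 4 beats
  quarter = 1 beat
  whole = 4 beats
  eighth = 0.5 beats
  half = 2 beats
Sum = 4 + 1 + 4 + 0.5 + 2
= 11.5 beats


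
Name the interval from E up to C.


Working:
Letter names: E → C spans 6 letter names → a 6th
Semitones: E → C = 8 half-steps
A 6th of 8 semitones is a minor 6th
= minor 6th


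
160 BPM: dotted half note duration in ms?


Working:
One quarter-note beat = 60000 / BPM = 60000 / 160 ms
Dotted half note = 3 × quarter note
Duration = 3 × 60000 / 160 = 180000 / 160
= 1125.0 ms


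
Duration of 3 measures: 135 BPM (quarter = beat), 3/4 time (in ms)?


Reasoning:
Quarter-note beat duration = 60000 / 135 ms
Beats per measure (3/4) = 3
One measure = 3 × 60000 / 135 = 180000 / 135 ms
3 measures = 3 × 180000 / 135 = 540000 / 135
= 4000.0 ms


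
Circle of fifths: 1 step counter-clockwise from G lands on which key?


Reasoning:
Each counter-clockwise step moves down a perfect 5th (= up a perfect 4th)
From G: G → C
= C


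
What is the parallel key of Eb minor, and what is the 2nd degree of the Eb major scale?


Let's work it out.
Parallel keys share the same tonic but differ in mode
Eb minor → parallel is Eb major
Eb major scale: Eb F G Ab Bb C D
= Eb major; 2nd degree = F


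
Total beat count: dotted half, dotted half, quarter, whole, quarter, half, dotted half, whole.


Working:
Beat values:
  dotted half = 3 beats
  dotted half = 3 beats
  quarter = 1 beat
  whole = 4 beats
  quarter = 1 beat
  half = 2 beats
  dotted half = 3 beats
  whole = 4 beats
Sum = 3 + 3 + 1 + 4 + 1 + 2 + 3 + 4
= 21 beats


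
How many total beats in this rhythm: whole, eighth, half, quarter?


Solution.
Beat values:
  whole = 4 beats
  eighth = 0.5 beats
  half = 2 beats
  quarter = 1 beat
Sum = 4 + 0.5 + 2 + 1
= 7.5 beats


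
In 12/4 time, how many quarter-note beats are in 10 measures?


Solution.
Time signature 12/4: the bottom number 4 means the quarter note gets one count
The top number 12 means 12 quarter-note beats per measure
Total = 12 × 10 measures
= 120 quarter-note beats


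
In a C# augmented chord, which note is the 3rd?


Let's work it out.
Augmented triad = root + major 3rd (4 semitones) + augmented 5th (8 semitones)
A triad on C# stacks thirds, so the chord tones use letter names C-E-G
Root: C#
Major 3rd above C#: E#
Augmented 5th above C#: G##
The 3rd = E#


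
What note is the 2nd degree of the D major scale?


Step by step:
Major scale pattern: W-W-H-W-W-W-H (2-2-1-2-2-2-1 semitones)
Starting from D:
  D + 2 semitones → E
  E + 2 semitones → F#
  F# + 1 semitone → G
  G + 2 semitones → A
  A + 2 semitones → B
  B + 2 semitones → C#
  C# + 1 semitone → D
Scale: D E F# G A B C#
Degree 2 = E


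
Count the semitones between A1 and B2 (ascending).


Solution.
Absolute semitone position = octave×12 + chromatic position
A1: 1×12 + 9 = 21
B2: 2×12 + 11 = 35
Difference = 35 - 21 = 14
= 14 semitones


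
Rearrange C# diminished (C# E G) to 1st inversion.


Root position: C# E G
1st inversion: move root up an octave
Bass note: E
Notes (bottom to top) = E G C#


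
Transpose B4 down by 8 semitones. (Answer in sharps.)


Reasoning:
B4: chromatic position 11 in octave 4 → absolute = 4×12 + 11 = 59
Transpose down 8: 59 - 8 = 51
51 = 4×12 + 3 → D# in octave 4
Result = D#4


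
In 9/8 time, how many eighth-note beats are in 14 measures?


Reasoning:
Time signature 9/8: the bottom number 8 means the eighth note gets one count
The top number 9 means 9 eighth-note beats per measure
Total = 9 × 14 measures
= 126 eighth-note beats


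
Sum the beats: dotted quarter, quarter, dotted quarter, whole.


Solution.
Beat values:
  dotted quarter = 1.5 beats
  quarter = 1 beat
  dotted quarter = 1.5 beats
  whole = 4 beats
Sum = 1.5 + 1 + 1.5 + 4
= 8 beats


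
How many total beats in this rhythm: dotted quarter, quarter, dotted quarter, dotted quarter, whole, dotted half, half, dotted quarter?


Let's work it out.
Beat values:
  dotted quarter = 1.5 beats
  quarter = 1 beat
  dotted quarter = 1.5 beats
  dotted quarter = 1.5 beats
  whole = 4 beats
  dotted half = 3 beats
  half = 2 beats
  dotted quarter = 1.5 beats
Sum = 1.5 + 1 + 1.5 + 1.5 + 4 + 3 + 2 + 1.5
= 16 beats


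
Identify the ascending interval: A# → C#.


Solution.
Letter names: A → C spans 3 letter names → a 3rd
Semitones: A# → C# = 3 half-steps
A 3rd of 3 semitones is a minor 3rd
= minor 3rd


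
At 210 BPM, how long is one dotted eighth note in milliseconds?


One quarter-note beat = 60000 / BPM = 60000 / 210 ms
Dotted eighth note = 3/4 × quarter note
Duration = 3/4 × 60000 / 210 = 45000 / 210
= 214.3 ms


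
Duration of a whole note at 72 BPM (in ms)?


Working:
One quarter-note beat = 60000 / BPM = 60000 / 72 ms
Whole note = 4 × quarter note
Duration = 4 × 60000 / 72 = 240000 / 72
= 3333.3 ms


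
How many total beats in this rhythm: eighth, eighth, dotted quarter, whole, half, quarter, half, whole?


Solution.
Beat values:
  eighth = 0.5 beats
  eighth = 0.5 beats
  dotted quarter = 1.5 beats
  whole = 4 beats
  half = 2 beats
  quarter = 1 beat
  half = 2 beats
  whole = 4 beats
Sum = 0.5 + 0.5 + 1.5 + 4 + 2 + 1 + 2 + 4
= 15.5 beats


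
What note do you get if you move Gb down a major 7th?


Step by step:
major 7th: 7 letter names, 11 semitones
Letter: G - 6 → A
Pitch: Gb - 11 semitones, spelled as an A → Abb
= Abb


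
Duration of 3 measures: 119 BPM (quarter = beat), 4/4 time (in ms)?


Step by step:
Quarter-note beat duration = 60000 / 119 ms
Beats per measure (4/4) = 4
One measure = 4 × 60000 / 119 = 240000 / 119 ms
3 measures = 3 × 240000 / 119 = 720000 / 119
= 6050.4 ms


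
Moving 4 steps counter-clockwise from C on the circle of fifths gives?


Each counter-clockwise step moves down a perfect 5th (= up a perfect 4th)
From C: C → F → Bb → Eb → Ab
= Ab


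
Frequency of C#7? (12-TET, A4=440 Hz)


f = 440 × 2^(n/12) where n = semitones from A4
C#7: 28 semitones from A4
f = 440 × 2^(28/12)
f = 2217.46 Hz


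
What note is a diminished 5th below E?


Reasoning:
A 5th spans 5 letter names, so from E we land on A
A diminished 5th = 6 semitones below E
Spell A at that pitch: A#
= A#


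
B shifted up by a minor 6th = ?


minor 6th: 6 letter names, 8 semitones
Letter: B + 5 → G
Pitch: B + 8 semitones, spelled as a G → G
= G


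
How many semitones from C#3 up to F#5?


Working:
Absolute semitone position = octave×12 + chromatic position
C#3: 3×12 + 1 = 37
F#5: 5×12 + 6 = 66
Difference = 66 - 37 = 29
= 29 semitones


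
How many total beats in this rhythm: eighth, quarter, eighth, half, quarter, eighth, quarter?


Beat values:
  eighth = 0.5 beats
  quarter = 1 beat
  eighth = 0.5 beats
  half = 2 beats
  quarter = 1 beat
  eighth = 0.5 beats
  quarter = 1 beat
Sum = 0.5 + 1 + 0.5 + 2 + 1 + 0.5 + 1
= 6.5 beats


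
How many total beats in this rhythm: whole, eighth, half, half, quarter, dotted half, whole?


Solution.
Beat values:
  whole = 4 beats
  eighth = 0.5 beats
  half = 2 beats
  half = 2 beats
  quarter = 1 beat
  dotted half = 3 beats
  whole = 4 beats
Sum = 4 + 0.5 + 2 + 2 + 1 + 3 + 4
= 16.5 beats


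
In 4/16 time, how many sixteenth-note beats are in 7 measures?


Reasoning:
Time signature 4/16: the bottom number 16 means the sixteenth note gets one count
The top number 4 means 4 sixteenth-note beats per measure
Total = 4 × 7 measures
= 28 sixteenth-note beats


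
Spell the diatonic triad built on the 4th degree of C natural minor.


C natural minor scale: C D Eb F G Ab Bb
Diatonic triad on degree 4 stacks scale notes 4, 6, 1: F Ab C
F→Ab = 3 semitones; F→C = 7 semitones → minor triad
= F Ab C (minor)


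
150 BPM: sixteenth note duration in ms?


Working:
One quarter-note beat = 60000 / BPM = 60000 / 150 ms
Sixteenth note = 1/4 × quarter note
Duration = 1/4 × 60000 / 150 = 15000 / 150
= 100.0 ms


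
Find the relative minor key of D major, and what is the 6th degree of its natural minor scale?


The relative minor shares the major's key signature and starts on its 6th degree
6th degree = a major 6th above the tonic; a major 6th above D is B
→ relative minor of D major is B minor
B natural minor scale: B C# D E F# G A
= B minor; 6th degree = G


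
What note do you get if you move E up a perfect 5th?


Solution.
perfect 5th: 5 letter names, 7 semitones
Letter: E + 4 → B
Pitch: E + 7 semitones, spelled as a B → B
= B


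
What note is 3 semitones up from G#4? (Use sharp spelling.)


Solution.
G#4: chromatic position 8 in octave 4 → absolute = 4×12 + 8 = 56
Transpose up 3: 56 + 3 = 59
59 = 4×12 + 11 → B in octave 4
Result = B4


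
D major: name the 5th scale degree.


Working:
Major scale pattern: W-W-H-W-W-W-H (2-2-1-2-2-2-1 semitones)
Starting from D:
  D + 2 semitones → E
  E + 2 semitones → F#
  F# + 1 semitone → G
  G + 2 semitones → A
  A + 2 semitones → B
  B + 2 semitones → C#
  C# + 1 semitone → D
Scale: D E F# G A B C#
Degree 5 = A


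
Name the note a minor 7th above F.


A 7th spans 7 letter names, so from F we land on E
A minor 7th = 10 semitones above F
Spell E at that pitch: Eb
= Eb


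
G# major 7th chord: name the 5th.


Working:
Major 7th chord = root + major 3rd + perfect 5th + major 7th
Seventh chords stack in thirds, so the letter names are G-B-D-F
Root: G#
Major 3rd above G#: B#
Perfect 5th above G#: D#
Major 7th above G#: F##
The 5th = D#


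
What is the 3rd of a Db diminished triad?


Working:
Diminished triad = root + minor 3rd (3 semitones) + diminished 5th (6 semitones)
A triad on Db stacks thirds, so the chord tones use letter names D-F-A
Root: Db
Minor 3rd above Db: Fb
Diminished 5th above Db: Abb
The 3rd = Fb


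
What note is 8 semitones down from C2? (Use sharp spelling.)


Solution.
C2: chromatic position 0 in octave 2 → absolute = 2×12 + 0 = 24
Transpose down 8: 24 - 8 = 16
16 = 1×12 + 4 → E in octave 1
Result = E1


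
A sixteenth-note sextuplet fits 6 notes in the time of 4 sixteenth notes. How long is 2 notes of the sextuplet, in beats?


Let's work it out.
Sextuplet: 6 notes occupy the space of 4 sixteenth notes
Space = 4 × 1/4 = 1 beat
Each sextuplet note = 1 / 6 = 1/6 beats
2 notes = 2 × 1/6 = 1/3
= 1/3 beats


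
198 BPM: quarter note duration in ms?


One quarter-note beat = 60000 / BPM = 60000 / 198 ms
Duration = 60000 / 198
= 303.0 ms


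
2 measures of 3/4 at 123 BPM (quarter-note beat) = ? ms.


Quarter-note beat duration = 60000 / 123 ms
Beats per measure (3/4) = 3
One measure = 3 × 60000 / 123 = 180000 / 123 ms
2 measures = 2 × 180000 / 123 = 360000 / 123
= 2926.8 ms


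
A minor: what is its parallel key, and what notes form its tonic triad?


Parallel keys share the same tonic but differ in mode
A minor → parallel is A major
Tonic triad of A major = A C# E
= A major; triad = A C# E


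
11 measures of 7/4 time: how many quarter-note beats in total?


Time signature 7/4: the bottom number 4 means the quarter note gets one count
The top number 7 means 7 quarter-note beats per measure
Total = 7 × 11 measures
= 77 quarter-note beats


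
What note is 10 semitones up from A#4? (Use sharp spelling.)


Working:
A#4: chromatic position 10 in octave 4 → absolute = 4×12 + 10 = 58
Transpose up 10: 58 + 10 = 68
68 = 5×12 + 8 → G# in octave 5
Result = G#5


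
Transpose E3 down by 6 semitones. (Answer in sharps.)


Working:
E3: chromatic position 4 in octave 3 → absolute = 3×12 + 4 = 40
Transpose down 6: 40 - 6 = 34
34 = 2×12 + 10 → A# in octave 2
Result = A#2


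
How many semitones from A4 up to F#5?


Working:
Absolute semitone position = octave×12 + chromatic position
A4: 4×12 + 9 = 57
F#5: 5×12 + 6 = 66
Difference = 66 - 57 = 9
= 9 semitones


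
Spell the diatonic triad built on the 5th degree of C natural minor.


Solution.
C natural minor scale: C D Eb F G Ab Bb
Diatonic triad on degree 5 stacks scale notes 5, 7, 2: G Bb D
G→Bb = 3 semitones; G→D = 7 semitones → minor triad
= G Bb D (minor)


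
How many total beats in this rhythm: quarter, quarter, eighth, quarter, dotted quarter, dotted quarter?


Let's work it out.
Beat values:
  quarter = 1 beat
  quarter = 1 beat
  eighth = 0.5 beats
  quarter = 1 beat
  dotted quarter = 1.5 beats
  dotted quarter = 1.5 beats
Sum = 1 + 1 + 0.5 + 1 + 1.5 + 1.5
= 6.5 beats


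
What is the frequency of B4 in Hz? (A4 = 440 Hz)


Reasoning:
f = 440 × 2^(n/12) where n = semitones from A4
B4: 2 semitones from A4
f = 440 × 2^(2/12)
f = 493.88 Hz


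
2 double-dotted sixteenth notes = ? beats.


Reasoning:
Base sixteenth note = 1/4 beats
Dot 1 adds half the previous value: +1/8
Dot 2 adds half the previous value: +1/16
One double-dotted sixteenth = 1/4 + 1/8 + 1/16 = 7/16
2 of them = 2 × 7/16 = 7/8
= 7/8 beats


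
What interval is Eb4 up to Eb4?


Let's work it out.
Letter names: E → E spans 1 letter name → a unison
Semitones: Eb4 → Eb4 = 0 half-steps
A unison of 0 semitones is a perfect unison
= perfect unison


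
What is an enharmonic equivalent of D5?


Solution.
Enharmonic notes sound the same pitch but are spelled with different letter names
D and Ebb name the same pitch class
= Ebb5


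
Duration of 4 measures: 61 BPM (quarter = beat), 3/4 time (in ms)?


Step by step:
Quarter-note beat duration = 60000 / 61 ms
Beats per measure (3/4) = 3
One measure = 3 × 60000 / 61 = 180000 / 61 ms
4 measures = 4 × 180000 / 61 = 720000 / 61
= 11803.3 ms


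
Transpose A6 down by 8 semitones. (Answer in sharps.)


Solution.
A6: chromatic position 9 in octave 6 → absolute = 6×12 + 9 = 81
Transpose down 8: 81 - 8 = 73
73 = 6×12 + 1 → C# in octave 6
Result = C#6


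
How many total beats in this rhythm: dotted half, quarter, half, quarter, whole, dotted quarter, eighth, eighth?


Beat values:
  dotted half = 3 beats
  quarter = 1 beat
  half = 2 beats
  quarter = 1 beat
  whole = 4 beats
  dotted quarter = 1.5 beats
  eighth = 0.5 beats
  eighth = 0.5 beats
Sum = 3 + 1 + 2 + 1 + 4 + 1.5 + 0.5 + 0.5
= 13.5 beats


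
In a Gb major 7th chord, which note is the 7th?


Working:
Major 7th chord = root + major 3rd + perfect 5th + major 7th
Seventh chords stack in thirds, so the letter names are G-B-D-F
Root: Gb
Major 3rd above Gb: Bb
Perfect 5th above Gb: Db
Major 7th above Gb: F
The 7th = F


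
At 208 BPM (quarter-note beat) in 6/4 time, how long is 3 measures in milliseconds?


Working:
Quarter-note beat duration = 60000 / 208 ms
Beats per measure (6/4) = 6
One measure = 6 × 60000 / 208 = 360000 / 208 ms
3 measures = 3 × 360000 / 208 = 1080000 / 208
= 5192.3 ms


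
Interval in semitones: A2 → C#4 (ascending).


Let's work it out.
Absolute semitone position = octave×12 + chromatic position
A2: 2×12 + 9 = 33
C#4: 4×12 + 1 = 49
Difference = 49 - 33 = 16
= 16 semitones


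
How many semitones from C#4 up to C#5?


Solution.
Absolute semitone position = octave×12 + chromatic position
C#4: 4×12 + 1 = 49
C#5: 5×12 + 1 = 61
Difference = 61 - 49 = 12
= 12 semitones


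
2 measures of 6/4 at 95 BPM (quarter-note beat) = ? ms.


Working:
Quarter-note beat duration = 60000 / 95 ms
Beats per measure (6/4) = 6
One measure = 6 × 60000 / 95 = 360000 / 95 ms
2 measures = 2 × 360000 / 95 = 720000 / 95
= 7578.9 ms


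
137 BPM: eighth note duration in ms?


One quarter-note beat = 60000 / BPM = 60000 / 137 ms
Eighth note = 1/2 × quarter note
Duration = 1/2 × 60000 / 137 = 30000 / 137
= 219.0 ms


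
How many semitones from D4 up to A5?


Let's work it out.
Absolute semitone position = octave×12 + chromatic position
D4: 4×12 + 2 = 50
A5: 5×12 + 9 = 69
Difference = 69 - 50 = 19
= 19 semitones


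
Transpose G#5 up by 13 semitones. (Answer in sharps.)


Step by step:
G#5: chromatic position 8 in octave 5 → absolute = 5×12 + 8 = 68
Transpose up 13: 68 + 13 = 81
81 = 6×12 + 9 → A in octave 6
Result = A6


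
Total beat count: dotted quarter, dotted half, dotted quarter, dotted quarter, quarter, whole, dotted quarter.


Beat values:
  dotted quarter = 1.5 beats
  dotted half = 3 beats
  dotted quarter = 1.5 beats
  dotted quarter = 1.5 beats
  quarter = 1 beat
  whole = 4 beats
  dotted quarter = 1.5 beats
Sum = 1.5 + 3 + 1.5 + 1.5 + 1 + 4 + 1.5
= 14 beats


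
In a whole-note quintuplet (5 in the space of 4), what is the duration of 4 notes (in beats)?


Solution.
Quintuplet: 5 notes occupy the space of 4 whole notes
Space = 4 × 4 = 16 beats
Each quintuplet note = 16 / 5 = 16/5 beats
4 notes = 4 × 16/5 = 64/5
= 64/5 beats


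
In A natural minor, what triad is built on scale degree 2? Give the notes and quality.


A natural minor scale: A B C D E F G
Diatonic triad on degree 2 stacks scale notes 2, 4, 6: B D F
B→D = 3 semitones; B→F = 6 semitones → diminished triad
= B D F (diminished)


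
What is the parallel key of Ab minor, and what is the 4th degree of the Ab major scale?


Parallel keys share the same tonic but differ in mode
Ab minor → parallel is Ab major
Ab major scale: Ab Bb C Db Eb F G
= Ab major; 4th degree = Db


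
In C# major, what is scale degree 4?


Step by step:
Major scale pattern: W-W-H-W-W-W-H (2-2-1-2-2-2-1 semitones)
Starting from C#:
  C# + 2 semitones → D#
  D# + 2 semitones → E#
  E# + 1 semitone → F#
  F# + 2 semitones → G#
  G# + 2 semitones → A#
  A# + 2 semitones → B#
  B# + 1 semitone → C#
Scale: C# D# E# F# G# A# B#
Degree 4 = F#


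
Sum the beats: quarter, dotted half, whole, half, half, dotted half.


Reasoning:
Beat values:
  quarter = 1 beat
  dotted half = 3 beats
  whole = 4 beats
  half = 2 beats
  half = 2 beats
  dotted half = 3 beats
Sum = 1 + 3 + 4 + 2 + 2 + 3
= 15 beats


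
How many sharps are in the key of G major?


Working:
Sharp major keys follow the circle of fifths: C(0), G(1), D(2), A(3), E(4), B(5), F#(6), C#(7)
G major has 1 sharp
Order of sharps: F# C# G# D# A# E# B# → first 1: F#
= 1 sharp


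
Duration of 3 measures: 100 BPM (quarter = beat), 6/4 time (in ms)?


Quarter-note beat duration = 60000 / 100 ms
Beats per measure (6/4) = 6
One measure = 6 × 60000 / 100 = 360000 / 100 ms
3 measures = 3 × 360000 / 100 = 1080000 / 100
= 10800.0 ms


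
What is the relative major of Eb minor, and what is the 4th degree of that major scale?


Step by step:
The relative major shares the key signature and is a minor 3rd above the minor tonic
A minor 3rd above Eb is Gb
→ relative major of Eb minor is Gb major
Gb major scale: Gb Ab Bb Cb Db Eb F
= Gb major; 4th degree = Cb


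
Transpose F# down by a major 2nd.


Solution.
major 2nd: 2 letter names, 2 semitones
Letter: F - 1 → E
Pitch: F# - 2 semitones, spelled as an E → E
= E


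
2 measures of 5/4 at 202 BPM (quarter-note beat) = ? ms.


Step by step:
Quarter-note beat duration = 60000 / 202 ms
Beats per measure (5/4) = 5
One measure = 5 × 60000 / 202 = 300000 / 202 ms
2 measures = 2 × 300000 / 202 = 600000 / 202
= 2970.3 ms


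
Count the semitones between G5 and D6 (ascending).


Reasoning:
Absolute semitone position = octave×12 + chromatic position
G5: 5×12 + 7 = 67
D6: 6×12 + 2 = 74
Difference = 74 - 67 = 7
= 7 semitones


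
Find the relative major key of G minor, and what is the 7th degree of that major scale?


Solution.
The relative major shares the key signature and is a minor 3rd above the minor tonic
A minor 3rd above G is Bb
→ relative major of G minor is Bb major
Bb major scale: Bb C D Eb F G A
= Bb major; 7th degree = A


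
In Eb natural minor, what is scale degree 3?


Natural minor scale pattern: W-H-W-W-H-W-W (2-1-2-2-1-2-2 semitones)
Starting from Eb:
  Eb + 2 semitones → F
  F + 1 semitone → Gb
  Gb + 2 semitones → Ab
  Ab + 2 semitones → Bb
  Bb + 1 semitone → Cb
  Cb + 2 semitones → Db
  Db + 2 semitones → Eb
Scale: Eb F Gb Ab Bb Cb Db
Degree 3 = Gb


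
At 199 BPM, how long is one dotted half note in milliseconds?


Solution.
One quarter-note beat = 60000 / BPM = 60000 / 199 ms
Dotted half note = 3 × quarter note
Duration = 3 × 60000 / 199 = 180000 / 199
= 904.5 ms


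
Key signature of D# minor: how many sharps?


Reasoning:
Sharp minor keys follow the circle of fifths: A(0), E(1), B(2), F#(3), C#(4), G#(5), D#(6), A#(7)
D# minor has 6 sharps
Order of sharps: F# C# G# D# A# E# B# → first 6: F#, C#, G#, D#, A#, E#
= 6 sharps


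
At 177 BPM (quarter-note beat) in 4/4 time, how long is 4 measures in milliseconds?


Step by step:
Quarter-note beat duration = 60000 / 177 ms
Beats per measure (4/4) = 4
One measure = 4 × 60000 / 177 = 240000 / 177 ms
4 measures = 4 × 240000 / 177 = 960000 / 177
= 5423.7 ms


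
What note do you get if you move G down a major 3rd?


major 3rd: 3 letter names, 4 semitones
Letter: G - 2 → E
Pitch: G - 4 semitones, spelled as an E → Eb
= Eb


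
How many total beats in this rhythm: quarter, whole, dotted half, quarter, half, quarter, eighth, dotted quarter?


Let's work it out.
Beat values:
  quarter = 1 beat
  whole = 4 beats
  dotted half = 3 beats
  quarter = 1 beat
  half = 2 beats
  quarter = 1 beat
  eighth = 0.5 beats
  dotted quarter = 1.5 beats
Sum = 1 + 4 + 3 + 1 + 2 + 1 + 0.5 + 1.5
= 14 beats


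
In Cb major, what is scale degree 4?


Step by step:
Major scale pattern: W-W-H-W-W-W-H (2-2-1-2-2-2-1 semitones)
Starting from Cb:
  Cb + 2 semitones → Db
  Db + 2 semitones → Eb
  Eb + 1 semitone → Fb
  Fb + 2 semitones → Gb
  Gb + 2 semitones → Ab
  Ab + 2 semitones → Bb
  Bb + 1 semitone → Cb
Scale: Cb Db Eb Fb Gb Ab Bb
Degree 4 = Fb


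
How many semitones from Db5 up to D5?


Step by step:
Absolute semitone position = octave×12 + chromatic position
Db5: 5×12 + 1 = 61
D5: 5×12 + 2 = 62
Difference = 62 - 61 = 1
= 1 semitone


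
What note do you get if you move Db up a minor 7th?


Solution.
minor 7th: 7 letter names, 10 semitones
Letter: D + 6 → C
Pitch: Db + 10 semitones, spelled as a C → Cb
= Cb


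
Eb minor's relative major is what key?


Step by step:
The relative major shares the key signature and is a minor 3rd above the minor tonic
A minor 3rd above Eb is Gb
→ relative major of Eb minor is Gb major
= Gb major


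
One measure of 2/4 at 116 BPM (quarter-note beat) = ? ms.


Solution.
Quarter-note beat duration = 60000 / 116 ms
Beats per measure (2/4) = 2
One measure = 2 × 60000 / 116 = 120000 / 116 ms
= 1034.5 ms


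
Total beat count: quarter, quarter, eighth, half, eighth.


Working:
Beat values:
  quarter = 1 beat
  quarter = 1 beat
  eighth = 0.5 beats
  half = 2 beats
  eighth = 0.5 beats
Sum = 1 + 1 + 0.5 + 2 + 0.5
= 5 beats


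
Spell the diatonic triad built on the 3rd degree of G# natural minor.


G# natural minor scale: G# A# B C# D# E F#
Diatonic triad on degree 3 stacks scale notes 3, 5, 7: B D# F#
B→D# = 4 semitones; B→F# = 7 semitones → major triad
= B D# F# (major)


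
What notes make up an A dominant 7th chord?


Dominant 7th chord = root + major 3rd + perfect 5th + minor 7th
Seventh chords stack in thirds, so the letter names are A-C-E-G
Root: A
Major 3rd above A: C#
Perfect 5th above A: E
Minor 7th above A: G
Chord = A C# E G


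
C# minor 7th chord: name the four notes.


Let's work it out.
Minor 7th chord = root + minor 3rd + perfect 5th + minor 7th
Seventh chords stack in thirds, so the letter names are C-E-G-B
Root: C#
Minor 3rd above C#: E
Perfect 5th above C#: G#
Minor 7th above C#: B
Chord = C# E G# B
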